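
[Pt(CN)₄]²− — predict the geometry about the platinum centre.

Ligand charges: each cyanide is −1. With an overall charge of −2 the platinum centre must be in the +2 oxidation state.
Pt sits in group 10, so the d-electron count is 10 − 2 = 8.
With 4 monodentate ligands the coordination number is 4.
A 5d d⁸ ion has a large crystal-field splitting; square planar leaves the high-energy d_{x²−y²} orbital empty and maximises CFSE.

square planar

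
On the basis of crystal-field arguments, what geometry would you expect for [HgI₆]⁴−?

Ligand charges: each iodide is −1. With an overall charge of −4 the mercury centre must be in the +2 oxidation state.
Hg sits in group 12, so the d-electron count is 12 − 2 = 10.
With 6 monodentate ligands the coordination number is 6.
Six donors around a single metal centre give an octahedral coordination sphere.

octahedral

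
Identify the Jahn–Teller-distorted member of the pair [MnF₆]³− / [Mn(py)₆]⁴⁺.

[MnF₆]³−

[MnF₆]³−: Summing ligand charges against the −3 overall charge gives an oxidation state of +3 for manganese. Mn sits in group 7, so the d-electron count is 7 − 3 = 4. Fluoride is a weak-field ligand for a first-row metal, so the complex is high-spin. The t₂g³e_g¹ (high-spin) configuration has an unevenly filled e_g set; the Jahn–Teller theorem predicts a tetragonal distortion (typically axial elongation) to lift the degeneracy.
[Mn(py)₆]⁴⁺: Summing ligand charges against the +4 overall charge gives an oxidation state of +4 for manganese. Mn sits in group 7, so the d-electron count is 7 − 4 = 3. The d³ configuration leaves the e_g set evenly filled (or empty) — no strong Jahn–Teller driving force.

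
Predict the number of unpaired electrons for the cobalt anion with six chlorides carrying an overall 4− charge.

3 unpaired electrons

Each chloride is −1; balancing the −4 overall charge requires Co(II).
Co sits in group 9, so the d-electron count is 9 − 2 = 7.
The spin state decides the count: Chloride is a weak-field ligand for a first-row metal, so the complex is high-spin.
An octahedral high-spin d⁷ ion is t₂g⁵e_g², giving 3 unpaired electrons.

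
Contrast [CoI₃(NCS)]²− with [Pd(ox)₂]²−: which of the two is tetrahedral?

[CoI₃(NCS)]²−

For [CoI₃(NCS)]²−: Summing ligand charges against the −2 overall charge gives an oxidation state of +2 for cobalt. Co sits in group 9, so the d-electron count is 9 − 2 = 7. For a high-spin 3d d⁷ ion with weak-field ligands the small Δₜ gives little square-planar CFSE advantage, so four ligands adopt the sterically favoured tetrahedral geometry. → tetrahedral.
For [Pd(ox)₂]²−: Summing ligand charges against the −2 overall charge gives an oxidation state of +2 for palladium. Palladium is a group-10 element; Pd(II) is therefore d⁸. A 4d d⁸ ion has a large crystal-field splitting; square planar leaves the high-energy d_{x²−y²} orbital empty and maximises CFSE. → square planar.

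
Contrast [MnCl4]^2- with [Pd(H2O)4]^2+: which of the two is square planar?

[Pd(H2O)4]^2+

For [MnCl4]^2-: Each chloride is −1; balancing the −2 overall charge requires Mn(II). Manganese is a group-7 element; Mn(II) is therefore d⁵. A high-spin d⁵ ion has zero CFSE in either geometry, so four ligands adopt the sterically favoured tetrahedral geometry. → tetrahedral.
For [Pd(H2O)4]^2+: Ligand charges: water is neutral. With an overall charge of +2 the palladium centre must be in the +2 oxidation state. Group 10 minus oxidation state 2 gives a d⁸ configuration. A 4d d⁸ ion has a large crystal-field splitting; square planar leaves the high-energy d_{x²−y²} orbital empty and maximises CFSE. → square planar.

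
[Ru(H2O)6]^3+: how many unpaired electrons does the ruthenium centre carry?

Water is neutral; balancing the +3 overall charge requires Ru(III).
Ru sits in group 8, so the d-electron count is 8 − 3 = 5.
The spin state decides the count: a 4d ion has a large Δₒ and is invariably low-spin.
An octahedral low-spin d⁵ ion is t₂g⁵e_g⁰, giving 1 unpaired electron.

1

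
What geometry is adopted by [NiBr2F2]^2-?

Ligand charges: each bromide is −1; each fluoride is −1. With an overall charge of −2 the nickel centre must be in the +2 oxidation state.
Group 10 minus oxidation state 2 gives a d⁸ configuration.
Coordination number: 4.
Bromide and fluoride are weak-field ligands.
With weak-field ligands the CFSE gain from square planar is small, so a 3d d⁸ ion takes the sterically preferred tetrahedral geometry.

tetrahedral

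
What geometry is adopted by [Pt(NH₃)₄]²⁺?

square planar

Summing ligand charges against the +2 overall charge gives an oxidation state of +2 for platinum.
Platinum is a group-10 element; Pt(II) is therefore d⁸.
With 4 monodentate ligands the coordination number is 4.
A 5d d⁸ ion has a large crystal-field splitting; square planar leaves the high-energy d_{x²−y²} orbital empty and maximises CFSE.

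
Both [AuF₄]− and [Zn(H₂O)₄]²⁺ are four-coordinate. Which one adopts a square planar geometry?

[AuF₄]−

For [AuF₄]−: Each fluoride is −1; balancing the −1 overall charge requires Au(III). Group 11 minus oxidation state 3 gives a d⁸ configuration. A 5d d⁸ ion has a large crystal-field splitting; square planar leaves the high-energy d_{x²−y²} orbital empty and maximises CFSE. → square planar.
For [Zn(H₂O)₄]²⁺: Water is neutral; balancing the +2 overall charge requires Zn(II). Zinc is a group-12 element; Zn(II) is therefore d¹⁰. A d¹⁰ ion has no crystal-field stabilisation preference between square planar and tetrahedral, so four ligands adopt the sterically favoured tetrahedral geometry. → tetrahedral.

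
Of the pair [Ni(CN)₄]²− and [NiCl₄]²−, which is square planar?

For [Ni(CN)₄]²−: Summing ligand charges against the −2 overall charge gives an oxidation state of +2 for nickel. Nickel is a group-10 element; Ni(II) is therefore d⁸. Cyanide is a strong-field ligand (high in the spectrochemical series). A 3d d⁸ ion with strong-field ligands gains enough CFSE to favour square planar over tetrahedral. → square planar.
For [NiCl₄]²−: Ligand charges: each chloride is −1. With an overall charge of −2 the nickel centre must be in the +2 oxidation state. Group 10 minus oxidation state 2 gives a d⁸ configuration. Chloride is a weak-field ligand. With weak-field ligands the CFSE gain from square planar is small, so a 3d d⁸ ion takes the sterically preferred tetrahedral geometry. → tetrahedral.

[Ni(CN)₄]²−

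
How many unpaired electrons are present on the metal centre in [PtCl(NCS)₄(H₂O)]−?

Each chloride is −1; each isothiocyanate is −1; water is neutral; balancing the −1 overall charge requires Pt(IV).
Pt sits in group 10, so the d-electron count is 10 − 4 = 6.
The spin state decides the count: a 5d ion has a large Δₒ and is invariably low-spin.
An octahedral low-spin d⁶ ion is t₂g⁶e_g⁰, giving 0 unpaired electrons.

0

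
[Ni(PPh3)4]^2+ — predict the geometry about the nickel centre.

square planar

Ligand charges: triphenylphosphine is neutral. With an overall charge of +2 the nickel centre must be in the +2 oxidation state.
Nickel is a group-10 element; Ni(II) is therefore d⁸.
With 4 monodentate ligands the coordination number is 4.
Triphenylphosphine is a strong-field ligand (high in the spectrochemical series).
A 3d d⁸ ion with strong-field ligands gains enough CFSE to favour square planar over tetrahedral.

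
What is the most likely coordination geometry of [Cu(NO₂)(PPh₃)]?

linear

Each nitro (N-bound nitrite) is −1; triphenylphosphine is neutral; balancing the 0 overall charge requires Cu(I).
Cu sits in group 11, so the d-electron count is 11 − 1 = 10.
With 2 monodentate ligands the coordination number is 2.
A d¹⁰ ion with only two ligands adopts a linear arrangement (sp hybridisation; no CFSE preference).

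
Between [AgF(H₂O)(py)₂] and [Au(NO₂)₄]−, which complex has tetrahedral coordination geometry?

For [AgF(H₂O)(py)₂]: Each fluoride is −1; water is neutral; pyridine is neutral; balancing the 0 overall charge requires Ag(I). Group 11 minus oxidation state 1 gives a d¹⁰ configuration. A d¹⁰ ion has no crystal-field stabilisation preference between square planar and tetrahedral, so four ligands adopt the sterically favoured tetrahedral geometry. → tetrahedral.
For [Au(NO₂)₄]−: Each nitro (N-bound nitrite) is −1; balancing the −1 overall charge requires Au(III). Gold is a group-11 element; Au(III) is therefore d⁸. A 5d d⁸ ion has a large crystal-field splitting; square planar leaves the high-energy d_{x²−y²} orbital empty and maximises CFSE. → square planar.

[AgF(H₂O)(py)₂]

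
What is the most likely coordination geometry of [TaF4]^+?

tetrahedral

Each fluoride is −1; balancing the +1 overall charge requires Ta(V).
Group 5 minus oxidation state 5 gives a d⁰ configuration.
Coordination number: 4.
A d⁰ ion has no crystal-field stabilisation preference between square planar and tetrahedral, so four ligands adopt the sterically favoured tetrahedral geometry.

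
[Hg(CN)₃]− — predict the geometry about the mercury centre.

Summing ligand charges against the −1 overall charge gives an oxidation state of +2 for mercury.
Group 12 minus oxidation state 2 gives a d¹⁰ configuration.
With 3 monodentate ligands the coordination number is 3.
Three ligands around a d¹⁰ centre minimise repulsion in a trigonal-planar arrangement.

trigonal planar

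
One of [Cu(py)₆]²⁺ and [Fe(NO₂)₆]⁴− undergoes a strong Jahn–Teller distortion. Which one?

[Cu(py)₆]²⁺

[Cu(py)₆]²⁺: Ligand charges: pyridine is neutral. With an overall charge of +2 the copper centre must be in the +2 oxidation state. Copper is a group-11 element; Cu(II) is therefore d⁹. The t₂g⁶e_g³ configuration has an unevenly filled e_g set; the Jahn–Teller theorem predicts a tetragonal distortion (typically axial elongation) to lift the degeneracy.
[Fe(NO₂)₆]⁴−: Ligand charges: each nitro (N-bound nitrite) is −1. With an overall charge of −4 the iron centre must be in the +2 oxidation state. Iron is a group-8 element; Fe(II) is therefore d⁶. Nitro (N-bound nitrite) is a strong-field ligand (high in the spectrochemical series) for a first-row metal, so the complex is low-spin. The d⁶ configuration leaves the e_g set evenly filled (or empty) — no strong Jahn–Teller driving force.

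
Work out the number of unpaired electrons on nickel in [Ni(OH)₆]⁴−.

Ligand charges: each hydroxide is −1. With an overall charge of −4 the nickel centre must be in the +2 oxidation state.
Group 10 minus oxidation state 2 gives a d⁸ configuration.
In an octahedral field the d⁸ configuration is t₂g⁶e_g² (only one arrangement possible), giving 2 unpaired electrons.

2 unpaired electrons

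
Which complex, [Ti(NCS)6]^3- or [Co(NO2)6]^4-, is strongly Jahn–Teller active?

[Co(NO2)6]^4-

[Ti(NCS)6]^3-: Each isothiocyanate is −1; balancing the −3 overall charge requires Ti(III). Group 4 minus oxidation state 3 gives a d¹ configuration. The d¹ configuration leaves the e_g set evenly filled (or empty) — no strong Jahn–Teller driving force.
[Co(NO2)6]^4-: Summing ligand charges against the −4 overall charge gives an oxidation state of +2 for cobalt. Co sits in group 9, so the d-electron count is 9 − 2 = 7. Nitro (N-bound nitrite) is a strong-field ligand (high in the spectrochemical series) for a first-row metal, so the complex is low-spin. The t₂g⁶e_g¹ (low-spin) configuration has an unevenly filled e_g set; the Jahn–Teller theorem predicts a tetragonal distortion (typically axial elongation) to lift the degeneracy.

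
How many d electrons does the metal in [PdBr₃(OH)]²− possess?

d8

Ligand charges: each bromide is −1; each hydroxide is −1. With an overall charge of −2 the palladium centre must be in the +2 oxidation state.
Palladium is a group-10 element; Pd(II) is therefore d⁸.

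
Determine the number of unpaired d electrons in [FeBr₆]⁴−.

4

Summing ligand charges against the −4 overall charge gives an oxidation state of +2 for iron.
Iron is a group-8 element; Fe(II) is therefore d⁶.
The spin state decides the count: Bromide is a weak-field ligand for a first-row metal, so the complex is high-spin.
An octahedral high-spin d⁶ ion is t₂g⁴e_g², giving 4 unpaired electrons.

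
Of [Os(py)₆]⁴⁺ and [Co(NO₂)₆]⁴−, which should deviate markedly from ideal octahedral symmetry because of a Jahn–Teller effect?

[Os(py)₆]⁴⁺: Summing ligand charges against the +4 overall charge gives an oxidation state of +4 for osmium. Os sits in group 8, so the d-electron count is 8 − 4 = 4. A 5d ion has a large Δₒ and is invariably low-spin. The d⁴ configuration leaves the e_g set evenly filled (or empty) — no strong Jahn–Teller driving force.
[Co(NO₂)₆]⁴−: Summing ligand charges against the −4 overall charge gives an oxidation state of +2 for cobalt. Group 9 minus oxidation state 2 gives a d⁷ configuration. Nitro (N-bound nitrite) is a strong-field ligand (high in the spectrochemical series) for a first-row metal, so the complex is low-spin. The t₂g⁶e_g¹ (low-spin) configuration has an unevenly filled e_g set; the Jahn–Teller theorem predicts a tetragonal distortion (typically axial elongation) to lift the degeneracy.

[Co(NO₂)₆]⁴−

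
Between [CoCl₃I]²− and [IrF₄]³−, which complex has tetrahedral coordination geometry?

[CoCl₃I]²−

For [CoCl₃I]²−: Summing ligand charges against the −2 overall charge gives an oxidation state of +2 for cobalt. Cobalt is a group-9 element; Co(II) is therefore d⁷. For a high-spin 3d d⁷ ion with weak-field ligands the small Δₜ gives little square-planar CFSE advantage, so four ligands adopt the sterically favoured tetrahedral geometry. → tetrahedral.
For [IrF₄]³−: Ligand charges: each fluoride is −1. With an overall charge of −3 the iridium centre must be in the +1 oxidation state. Ir sits in group 9, so the d-electron count is 9 − 1 = 8. A 5d d⁸ ion has a large crystal-field splitting; square planar leaves the high-energy d_{x²−y²} orbital empty and maximises CFSE. → square planar.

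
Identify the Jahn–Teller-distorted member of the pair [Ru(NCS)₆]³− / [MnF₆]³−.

[Ru(NCS)₆]³−: Each isothiocyanate is −1; balancing the −3 overall charge requires Ru(III). Ru sits in group 8, so the d-electron count is 8 − 3 = 5. A 4d ion has a large Δₒ and is invariably low-spin. The d⁵ configuration leaves the e_g set evenly filled (or empty) — no strong Jahn–Teller driving force.
[MnF₆]³−: Summing ligand charges against the −3 overall charge gives an oxidation state of +3 for manganese. Manganese is a group-7 element; Mn(III) is therefore d⁴. Fluoride is a weak-field ligand for a first-row metal, so the complex is high-spin. The t₂g³e_g¹ (high-spin) configuration has an unevenly filled e_g set; the Jahn–Teller theorem predicts a tetragonal distortion (typically axial elongation) to lift the degeneracy.

[MnF₆]³−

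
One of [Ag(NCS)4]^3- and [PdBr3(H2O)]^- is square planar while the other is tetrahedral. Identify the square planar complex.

[PdBr3(H2O)]^-

For [Ag(NCS)4]^3-: Each isothiocyanate is −1; balancing the −3 overall charge requires Ag(I). Ag sits in group 11, so the d-electron count is 11 − 1 = 10. A d¹⁰ ion has no crystal-field stabilisation preference between square planar and tetrahedral, so four ligands adopt the sterically favoured tetrahedral geometry. → tetrahedral.
For [PdBr3(H2O)]^-: Summing ligand charges against the −1 overall charge gives an oxidation state of +2 for palladium. Group 10 minus oxidation state 2 gives a d⁸ configuration. A 4d d⁸ ion has a large crystal-field splitting; square planar leaves the high-energy d_{x²−y²} orbital empty and maximises CFSE. → square planar.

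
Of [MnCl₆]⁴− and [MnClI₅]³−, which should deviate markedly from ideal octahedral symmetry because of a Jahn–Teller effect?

[MnCl₆]⁴−: Each chloride is −1; balancing the −4 overall charge requires Mn(II). Group 7 minus oxidation state 2 gives a d⁵ configuration. Chloride is a weak-field ligand for a first-row metal, so the complex is high-spin. The d⁵ configuration leaves the e_g set evenly filled (or empty) — no strong Jahn–Teller driving force.
[MnClI₅]³−: Ligand charges: each chloride is −1; each iodide is −1. With an overall charge of −3 the manganese centre must be in the +3 oxidation state. Mn sits in group 7, so the d-electron count is 7 − 3 = 4. Chloride and iodide are weak-field ligands for a first-row metal, so the complex is high-spin. The t₂g³e_g¹ (high-spin) configuration has an unevenly filled e_g set; the Jahn–Teller theorem predicts a tetragonal distortion (typically axial elongation) to lift the degeneracy.

[MnClI₅]³−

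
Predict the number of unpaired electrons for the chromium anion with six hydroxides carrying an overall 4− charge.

Ligand charges: each hydroxide is −1. With an overall charge of −4 the chromium centre must be in the +2 oxidation state.
Cr sits in group 6, so the d-electron count is 6 − 2 = 4.
The spin state decides the count: Hydroxide is a weak-field ligand for a first-row metal, so the complex is high-spin.
An octahedral high-spin d⁴ ion is t₂g³e_g¹, giving 4 unpaired electrons.

4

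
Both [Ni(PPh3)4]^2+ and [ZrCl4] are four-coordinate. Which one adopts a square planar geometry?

For [Ni(PPh3)4]^2+: Triphenylphosphine is neutral; balancing the +2 overall charge requires Ni(II). Ni sits in group 10, so the d-electron count is 10 − 2 = 8. Triphenylphosphine is a strong-field ligand (high in the spectrochemical series). A 3d d⁸ ion with strong-field ligands gains enough CFSE to favour square planar over tetrahedral. → square planar.
For [ZrCl4]: Summing ligand charges against the 0 overall charge gives an oxidation state of +4 for zirconium. Zirconium is a group-4 element; Zr(IV) is therefore d⁰. A d⁰ ion has no crystal-field stabilisation preference between square planar and tetrahedral, so four ligands adopt the sterically favoured tetrahedral geometry. → tetrahedral.

[Ni(PPh3)4]^2+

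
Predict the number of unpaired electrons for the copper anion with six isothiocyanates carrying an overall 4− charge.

Ligand charges: each isothiocyanate is −1. With an overall charge of −4 the copper centre must be in the +2 oxidation state.
Copper is a group-11 element; Cu(II) is therefore d⁹.
In an octahedral field the d⁹ configuration is t₂g⁶e_g³ (only one arrangement possible), giving 1 unpaired electron.

1 unpaired electron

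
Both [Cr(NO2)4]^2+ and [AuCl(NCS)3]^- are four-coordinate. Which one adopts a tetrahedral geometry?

For [Cr(NO2)4]^2+: Summing ligand charges against the +2 overall charge gives an oxidation state of +6 for chromium. Chromium is a group-6 element; Cr(VI) is therefore d⁰. A d⁰ ion has no crystal-field stabilisation preference between square planar and tetrahedral, so four ligands adopt the sterically favoured tetrahedral geometry. → tetrahedral.
For [AuCl(NCS)3]^-: Each chloride is −1; each isothiocyanate is −1; balancing the −1 overall charge requires Au(III). Group 11 minus oxidation state 3 gives a d⁸ configuration. A 5d d⁸ ion has a large crystal-field splitting; square planar leaves the high-energy d_{x²−y²} orbital empty and maximises CFSE. → square planar.

[Cr(NO2)4]^2+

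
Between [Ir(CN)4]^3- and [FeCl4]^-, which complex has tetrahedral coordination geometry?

For [Ir(CN)4]^3-: Ligand charges: each cyanide is −1. With an overall charge of −3 the iridium centre must be in the +1 oxidation state. Ir sits in group 9, so the d-electron count is 9 − 1 = 8. A 5d d⁸ ion has a large crystal-field splitting; square planar leaves the high-energy d_{x²−y²} orbital empty and maximises CFSE. → square planar.
For [FeCl4]^-: Summing ligand charges against the −1 overall charge gives an oxidation state of +3 for iron. Group 8 minus oxidation state 3 gives a d⁵ configuration. A high-spin d⁵ ion has zero CFSE in either geometry, so four ligands adopt the sterically favoured tetrahedral geometry. → tetrahedral.

[FeCl4]^-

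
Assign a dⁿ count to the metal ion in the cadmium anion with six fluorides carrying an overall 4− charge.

Ligand charges: each fluoride is −1. With an overall charge of −4 the cadmium centre must be in the +2 oxidation state.
Group 12 minus oxidation state 2 gives a d¹⁰ configuration.

d¹⁰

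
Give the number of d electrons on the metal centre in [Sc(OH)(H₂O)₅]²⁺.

Summing ligand charges against the +2 overall charge gives an oxidation state of +3 for scandium.
Sc sits in group 3, so the d-electron count is 3 − 3 = 0.

d0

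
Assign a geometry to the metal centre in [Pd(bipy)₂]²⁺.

square planar

2,2′-bipyridine is neutral; balancing the +2 overall charge requires Pd(II).
Pd sits in group 10, so the d-electron count is 10 − 2 = 8.
Counting donor atoms: 2×2,2′-bipyridine (bidentate) → 4 donors. Coordination number = 4.
A 4d d⁸ ion has a large crystal-field splitting; square planar leaves the high-energy d_{x²−y²} orbital empty and maximises CFSE.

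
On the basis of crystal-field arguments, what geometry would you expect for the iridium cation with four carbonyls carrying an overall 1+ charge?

Carbonyl is neutral; balancing the +1 overall charge requires Ir(I).
Ir sits in group 9, so the d-electron count is 9 − 1 = 8.
With 4 monodentate ligands the coordination number is 4.
A 5d d⁸ ion has a large crystal-field splitting; square planar leaves the high-energy d_{x²−y²} orbital empty and maximises CFSE.

square planar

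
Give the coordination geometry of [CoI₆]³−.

octahedral

Summing ligand charges against the −3 overall charge gives an oxidation state of +3 for cobalt.
Group 9 minus oxidation state 3 gives a d⁶ configuration.
Coordination number: 6.
Six donors around a single metal centre give an octahedral coordination sphere.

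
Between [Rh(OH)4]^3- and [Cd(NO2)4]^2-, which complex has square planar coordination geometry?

[Rh(OH)4]^3-

For [Rh(OH)4]^3-: Ligand charges: each hydroxide is −1. With an overall charge of −3 the rhodium centre must be in the +1 oxidation state. Rhodium is a group-9 element; Rh(I) is therefore d⁸. A 4d d⁸ ion has a large crystal-field splitting; square planar leaves the high-energy d_{x²−y²} orbital empty and maximises CFSE. → square planar.
For [Cd(NO2)4]^2-: Ligand charges: each nitro (N-bound nitrite) is −1. With an overall charge of −2 the cadmium centre must be in the +2 oxidation state. Cd sits in group 12, so the d-electron count is 12 − 2 = 10. A d¹⁰ ion has no crystal-field stabilisation preference between square planar and tetrahedral, so four ligands adopt the sterically favoured tetrahedral geometry. → tetrahedral.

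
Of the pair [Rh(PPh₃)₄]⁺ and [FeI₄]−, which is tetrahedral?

For [Rh(PPh₃)₄]⁺: Ligand charges: triphenylphosphine is neutral. With an overall charge of +1 the rhodium centre must be in the +1 oxidation state. Rh sits in group 9, so the d-electron count is 9 − 1 = 8. A 4d d⁸ ion has a large crystal-field splitting; square planar leaves the high-energy d_{x²−y²} orbital empty and maximises CFSE. → square planar.
For [FeI₄]−: Summing ligand charges against the −1 overall charge gives an oxidation state of +3 for iron. Group 8 minus oxidation state 3 gives a d⁵ configuration. A high-spin d⁵ ion has zero CFSE in either geometry, so four ligands adopt the sterically favoured tetrahedral geometry. → tetrahedral.

[FeI₄]−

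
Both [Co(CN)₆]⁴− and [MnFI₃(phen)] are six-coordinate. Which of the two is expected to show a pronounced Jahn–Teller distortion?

[Co(CN)₆]⁴−: Each cyanide is −1; balancing the −4 overall charge requires Co(II). Cobalt is a group-9 element; Co(II) is therefore d⁷. Cyanide is a strong-field ligand (high in the spectrochemical series) for a first-row metal, so the complex is low-spin. The t₂g⁶e_g¹ (low-spin) configuration has an unevenly filled e_g set; the Jahn–Teller theorem predicts a tetragonal distortion (typically axial elongation) to lift the degeneracy.
[MnFI₃(phen)]: Ligand charges: each fluoride is −1; each iodide is −1; 1,10-phenanthroline is neutral. With an overall charge of 0 the manganese centre must be in the +4 oxidation state. Group 7 minus oxidation state 4 gives a d³ configuration. The d³ configuration leaves the e_g set evenly filled (or empty) — no strong Jahn–Teller driving force.

[Co(CN)₆]⁴−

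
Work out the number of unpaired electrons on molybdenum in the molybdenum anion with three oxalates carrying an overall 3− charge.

Ligand charges: each oxalate is −2. With an overall charge of −3 the molybdenum centre must be in the +3 oxidation state.
Mo sits in group 6, so the d-electron count is 6 − 3 = 3.
Counting donor atoms: 3×oxalate (bidentate) → 6 donors. Coordination number = 6.
In an octahedral field the d³ configuration is t₂g³e_g⁰ (only one arrangement possible), giving 3 unpaired electrons.

3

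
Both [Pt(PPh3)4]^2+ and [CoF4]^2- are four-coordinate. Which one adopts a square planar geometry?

For [Pt(PPh3)4]^2+: Triphenylphosphine is neutral; balancing the +2 overall charge requires Pt(II). Group 10 minus oxidation state 2 gives a d⁸ configuration. A 5d d⁸ ion has a large crystal-field splitting; square planar leaves the high-energy d_{x²−y²} orbital empty and maximises CFSE. → square planar.
For [CoF4]^2-: Summing ligand charges against the −2 overall charge gives an oxidation state of +2 for cobalt. Cobalt is a group-9 element; Co(II) is therefore d⁷. For a high-spin 3d d⁷ ion with weak-field ligands the small Δₜ gives little square-planar CFSE advantage, so four ligands adopt the sterically favoured tetrahedral geometry. → tetrahedral.

[Pt(PPh3)4]^2+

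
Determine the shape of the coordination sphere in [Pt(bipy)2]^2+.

Summing ligand charges against the +2 overall charge gives an oxidation state of +2 for platinum.
Platinum is a group-10 element; Pt(II) is therefore d⁸.
Counting donor atoms: 2×2,2′-bipyridine (bidentate) → 4 donors. Coordination number = 4.
A 5d d⁸ ion has a large crystal-field splitting; square planar leaves the high-energy d_{x²−y²} orbital empty and maximises CFSE.

square planar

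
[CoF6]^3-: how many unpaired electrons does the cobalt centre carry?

Summing ligand charges against the −3 overall charge gives an oxidation state of +3 for cobalt.
Cobalt is a group-9 element; Co(III) is therefore d⁶.
The spin state decides the count: fluoride is the one ligand weak enough to leave Co(III) high-spin — [CoF₆]³⁻ is the classic exception.
An octahedral high-spin d⁶ ion is t₂g⁴e_g², giving 4 unpaired electrons.

4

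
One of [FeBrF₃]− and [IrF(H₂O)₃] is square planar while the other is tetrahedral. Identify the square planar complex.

[IrF(H₂O)₃]

For [FeBrF₃]−: Ligand charges: each bromide is −1; each fluoride is −1. With an overall charge of −1 the iron centre must be in the +3 oxidation state. Fe sits in group 8, so the d-electron count is 8 − 3 = 5. A high-spin d⁵ ion has zero CFSE in either geometry, so four ligands adopt the sterically favoured tetrahedral geometry. → tetrahedral.
For [IrF(H₂O)₃]: Ligand charges: each fluoride is −1; water is neutral. With an overall charge of 0 the iridium centre must be in the +1 oxidation state. Iridium is a group-9 element; Ir(I) is therefore d⁸. A 5d d⁸ ion has a large crystal-field splitting; square planar leaves the high-energy d_{x²−y²} orbital empty and maximises CFSE. → square planar.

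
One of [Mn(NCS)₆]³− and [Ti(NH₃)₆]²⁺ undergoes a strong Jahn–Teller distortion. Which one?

[Mn(NCS)₆]³−

[Mn(NCS)₆]³−: Each isothiocyanate is −1; balancing the −3 overall charge requires Mn(III). Manganese is a group-7 element; Mn(III) is therefore d⁴. Isothiocyanate is a weak-field ligand for a first-row metal, so the complex is high-spin. The t₂g³e_g¹ (high-spin) configuration has an unevenly filled e_g set; the Jahn–Teller theorem predicts a tetragonal distortion (typically axial elongation) to lift the degeneracy.
[Ti(NH₃)₆]²⁺: Ligand charges: ammonia is neutral. With an overall charge of +2 the titanium centre must be in the +2 oxidation state. Ti sits in group 4, so the d-electron count is 4 − 2 = 2. The d² configuration leaves the e_g set evenly filled (or empty) — no strong Jahn–Teller driving force.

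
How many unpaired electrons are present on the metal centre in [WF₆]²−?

Each fluoride is −1; balancing the −2 overall charge requires W(IV).
W sits in group 6, so the d-electron count is 6 − 4 = 2.
In an octahedral field the d² configuration is t₂g²e_g⁰ (only one arrangement possible), giving 2 unpaired electrons.

2 unpaired electrons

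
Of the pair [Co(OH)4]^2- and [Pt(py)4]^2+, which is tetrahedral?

[Co(OH)4]^2-

For [Co(OH)4]^2-: Ligand charges: each hydroxide is −1. With an overall charge of −2 the cobalt centre must be in the +2 oxidation state. Co sits in group 9, so the d-electron count is 9 − 2 = 7. For a high-spin 3d d⁷ ion with weak-field ligands the small Δₜ gives little square-planar CFSE advantage, so four ligands adopt the sterically favoured tetrahedral geometry. → tetrahedral.
For [Pt(py)4]^2+: Pyridine is neutral; balancing the +2 overall charge requires Pt(II). Platinum is a group-10 element; Pt(II) is therefore d⁸. A 5d d⁸ ion has a large crystal-field splitting; square planar leaves the high-energy d_{x²−y²} orbital empty and maximises CFSE. → square planar.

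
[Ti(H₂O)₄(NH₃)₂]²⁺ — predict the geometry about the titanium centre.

octahedral

Summing ligand charges against the +2 overall charge gives an oxidation state of +2 for titanium.
Titanium is a group-4 element; Ti(II) is therefore d².
Coordination number: 6.
Six donors around a single metal centre give an octahedral coordination sphere.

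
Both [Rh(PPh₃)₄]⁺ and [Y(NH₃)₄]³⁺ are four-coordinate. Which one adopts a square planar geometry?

[Rh(PPh₃)₄]⁺

For [Rh(PPh₃)₄]⁺: Ligand charges: triphenylphosphine is neutral. With an overall charge of +1 the rhodium centre must be in the +1 oxidation state. Rh sits in group 9, so the d-electron count is 9 − 1 = 8. A 4d d⁸ ion has a large crystal-field splitting; square planar leaves the high-energy d_{x²−y²} orbital empty and maximises CFSE. → square planar.
For [Y(NH₃)₄]³⁺: Summing ligand charges against the +3 overall charge gives an oxidation state of +3 for yttrium. Group 3 minus oxidation state 3 gives a d⁰ configuration. A d⁰ ion has no crystal-field stabilisation preference between square planar and tetrahedral, so four ligands adopt the sterically favoured tetrahedral geometry. → tetrahedral.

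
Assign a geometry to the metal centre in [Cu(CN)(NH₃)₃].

Ligand charges: each cyanide is −1; ammonia is neutral. With an overall charge of 0 the copper centre must be in the +1 oxidation state.
Cu sits in group 11, so the d-electron count is 11 − 1 = 10.
With 4 monodentate ligands the coordination number is 4.
A d¹⁰ ion has no crystal-field stabilisation preference between square planar and tetrahedral, so four ligands adopt the sterically favoured tetrahedral geometry.

tetrahedral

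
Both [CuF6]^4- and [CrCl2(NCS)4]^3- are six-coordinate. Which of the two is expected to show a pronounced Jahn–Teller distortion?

[CuF6]^4-: Summing ligand charges against the −4 overall charge gives an oxidation state of +2 for copper. Group 11 minus oxidation state 2 gives a d⁹ configuration. The t₂g⁶e_g³ configuration has an unevenly filled e_g set; the Jahn–Teller theorem predicts a tetragonal distortion (typically axial elongation) to lift the degeneracy.
[CrCl2(NCS)4]^3-: Summing ligand charges against the −3 overall charge gives an oxidation state of +3 for chromium. Cr sits in group 6, so the d-electron count is 6 − 3 = 3. The d³ configuration leaves the e_g set evenly filled (or empty) — no strong Jahn–Teller driving force.

[CuF6]^4-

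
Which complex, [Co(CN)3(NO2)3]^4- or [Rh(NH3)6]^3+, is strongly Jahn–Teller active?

[Co(CN)3(NO2)3]^4-

[Co(CN)3(NO2)3]^4-: Each cyanide is −1; each nitro (N-bound nitrite) is −1; balancing the −4 overall charge requires Co(II). Co sits in group 9, so the d-electron count is 9 − 2 = 7. Cyanide and nitro (N-bound nitrite) are strong-field ligands (high in the spectrochemical series) for a first-row metal, so the complex is low-spin. The t₂g⁶e_g¹ (low-spin) configuration has an unevenly filled e_g set; the Jahn–Teller theorem predicts a tetragonal distortion (typically axial elongation) to lift the degeneracy.
[Rh(NH3)6]^3+: Ammonia is neutral; balancing the +3 overall charge requires Rh(III). Rh sits in group 9, so the d-electron count is 9 − 3 = 6. A 4d ion has a large Δₒ and is invariably low-spin. The d⁶ configuration leaves the e_g set evenly filled (or empty) — no strong Jahn–Teller driving force.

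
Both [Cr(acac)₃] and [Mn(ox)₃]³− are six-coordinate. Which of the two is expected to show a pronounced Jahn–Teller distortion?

[Cr(acac)₃]: Ligand charges: each acetylacetonate is −1. With an overall charge of 0 the chromium centre must be in the +3 oxidation state. Chromium is a group-6 element; Cr(III) is therefore d³. The d³ configuration leaves the e_g set evenly filled (or empty) — no strong Jahn–Teller driving force.
[Mn(ox)₃]³−: Summing ligand charges against the −3 overall charge gives an oxidation state of +3 for manganese. Manganese is a group-7 element; Mn(III) is therefore d⁴. Oxalate is a weak-field ligand for a first-row metal, so the complex is high-spin. The t₂g³e_g¹ (high-spin) configuration has an unevenly filled e_g set; the Jahn–Teller theorem predicts a tetragonal distortion (typically axial elongation) to lift the degeneracy.

[Mn(ox)₃]³−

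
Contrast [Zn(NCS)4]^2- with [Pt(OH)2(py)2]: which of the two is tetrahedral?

[Zn(NCS)4]^2-

For [Zn(NCS)4]^2-: Each isothiocyanate is −1; balancing the −2 overall charge requires Zn(II). Group 12 minus oxidation state 2 gives a d¹⁰ configuration. A d¹⁰ ion has no crystal-field stabilisation preference between square planar and tetrahedral, so four ligands adopt the sterically favoured tetrahedral geometry. → tetrahedral.
For [Pt(OH)2(py)2]: Each hydroxide is −1; pyridine is neutral; balancing the 0 overall charge requires Pt(II). Platinum is a group-10 element; Pt(II) is therefore d⁸. A 5d d⁸ ion has a large crystal-field splitting; square planar leaves the high-energy d_{x²−y²} orbital empty and maximises CFSE. → square planar.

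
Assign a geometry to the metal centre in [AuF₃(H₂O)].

square planar

Ligand charges: each fluoride is −1; water is neutral. With an overall charge of 0 the gold centre must be in the +3 oxidation state.
Group 11 minus oxidation state 3 gives a d⁸ configuration.
Coordination number: 4.
A 5d d⁸ ion has a large crystal-field splitting; square planar leaves the high-energy d_{x²−y²} orbital empty and maximises CFSE.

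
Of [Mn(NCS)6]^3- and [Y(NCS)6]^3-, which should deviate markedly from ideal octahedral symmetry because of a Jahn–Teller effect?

[Mn(NCS)6]^3-

[Mn(NCS)6]^3-: Each isothiocyanate is −1; balancing the −3 overall charge requires Mn(III). Mn sits in group 7, so the d-electron count is 7 − 3 = 4. Isothiocyanate is a weak-field ligand for a first-row metal, so the complex is high-spin. The t₂g³e_g¹ (high-spin) configuration has an unevenly filled e_g set; the Jahn–Teller theorem predicts a tetragonal distortion (typically axial elongation) to lift the degeneracy.
[Y(NCS)6]^3-: Ligand charges: each isothiocyanate is −1. With an overall charge of −3 the yttrium centre must be in the +3 oxidation state. Yttrium is a group-3 element; Y(III) is therefore d⁰. The d⁰ configuration leaves the e_g set evenly filled (or empty) — no strong Jahn–Teller driving force.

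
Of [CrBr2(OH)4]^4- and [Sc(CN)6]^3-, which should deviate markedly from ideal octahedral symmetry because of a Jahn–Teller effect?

[CrBr2(OH)4]^4-

[CrBr2(OH)4]^4-: Each bromide is −1; each hydroxide is −1; balancing the −4 overall charge requires Cr(II). Chromium is a group-6 element; Cr(II) is therefore d⁴. Bromide and hydroxide are weak-field ligands for a first-row metal, so the complex is high-spin. The t₂g³e_g¹ (high-spin) configuration has an unevenly filled e_g set; the Jahn–Teller theorem predicts a tetragonal distortion (typically axial elongation) to lift the degeneracy.
[Sc(CN)6]^3-: Summing ligand charges against the −3 overall charge gives an oxidation state of +3 for scandium. Scandium is a group-3 element; Sc(III) is therefore d⁰. The d⁰ configuration leaves the e_g set evenly filled (or empty) — no strong Jahn–Teller driving force.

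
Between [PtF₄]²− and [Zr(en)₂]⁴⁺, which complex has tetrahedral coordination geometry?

[Zr(en)₂]⁴⁺

For [PtF₄]²−: Ligand charges: each fluoride is −1. With an overall charge of −2 the platinum centre must be in the +2 oxidation state. Pt sits in group 10, so the d-electron count is 10 − 2 = 8. A 5d d⁸ ion has a large crystal-field splitting; square planar leaves the high-energy d_{x²−y²} orbital empty and maximises CFSE. → square planar.
For [Zr(en)₂]⁴⁺: Ligand charges: ethylenediamine is neutral. With an overall charge of +4 the zirconium centre must be in the +4 oxidation state. Group 4 minus oxidation state 4 gives a d⁰ configuration. A d⁰ ion has no crystal-field stabilisation preference between square planar and tetrahedral, so four ligands adopt the sterically favoured tetrahedral geometry. → tetrahedral.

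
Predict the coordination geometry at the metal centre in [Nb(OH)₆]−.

Ligand charges: each hydroxide is −1. With an overall charge of −1 the niobium centre must be in the +5 oxidation state.
Group 5 minus oxidation state 5 gives a d⁰ configuration.
With 6 monodentate ligands the coordination number is 6.
Six donors around a single metal centre give an octahedral coordination sphere.

octahedral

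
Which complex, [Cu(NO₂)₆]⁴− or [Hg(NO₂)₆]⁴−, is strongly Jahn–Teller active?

[Cu(NO₂)₆]⁴−

[Cu(NO₂)₆]⁴−: Summing ligand charges against the −4 overall charge gives an oxidation state of +2 for copper. Cu sits in group 11, so the d-electron count is 11 − 2 = 9. The t₂g⁶e_g³ configuration has an unevenly filled e_g set; the Jahn–Teller theorem predicts a tetragonal distortion (typically axial elongation) to lift the degeneracy.
[Hg(NO₂)₆]⁴−: Each nitro (N-bound nitrite) is −1; balancing the −4 overall charge requires Hg(II). Hg sits in group 12, so the d-electron count is 12 − 2 = 10. The d¹⁰ configuration leaves the e_g set evenly filled (or empty) — no strong Jahn–Teller driving force.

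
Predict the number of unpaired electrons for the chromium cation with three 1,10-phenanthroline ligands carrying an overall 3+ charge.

1,10-phenanthroline is neutral; balancing the +3 overall charge requires Cr(III).
Cr sits in group 6, so the d-electron count is 6 − 3 = 3.
Counting donor atoms: 3×1,10-phenanthroline (bidentate) → 6 donors. Coordination number = 6.
In an octahedral field the d³ configuration is t₂g³e_g⁰ (only one arrangement possible), giving 3 unpaired electrons.

3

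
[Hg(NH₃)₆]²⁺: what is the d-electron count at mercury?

Summing ligand charges against the +2 overall charge gives an oxidation state of +2 for mercury.
Mercury is a group-12 element; Hg(II) is therefore d¹⁰.

d¹⁰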